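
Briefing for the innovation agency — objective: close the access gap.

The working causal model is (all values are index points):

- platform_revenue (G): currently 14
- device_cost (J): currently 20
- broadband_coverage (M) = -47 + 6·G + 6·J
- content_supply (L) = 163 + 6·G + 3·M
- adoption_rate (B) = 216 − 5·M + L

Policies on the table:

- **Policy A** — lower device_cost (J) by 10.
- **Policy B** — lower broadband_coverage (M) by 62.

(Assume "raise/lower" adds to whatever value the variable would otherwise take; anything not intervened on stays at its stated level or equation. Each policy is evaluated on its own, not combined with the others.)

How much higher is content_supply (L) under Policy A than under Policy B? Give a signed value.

Policy A (J − 10):
  G = 14
  J = 20 − 10 = 10
  M = -47 + 6·14 + 6·10 = 97
  L = 163 + 6·14 + 3·97 = 538
Policy B (M − 62):
  G = 14
  J = 20
  M = -47 + 6·14 + 6·20 (−62 from intervention) = 95
  L = 163 + 6·14 + 3·95 = 532
L: 538 − 532 = 6

6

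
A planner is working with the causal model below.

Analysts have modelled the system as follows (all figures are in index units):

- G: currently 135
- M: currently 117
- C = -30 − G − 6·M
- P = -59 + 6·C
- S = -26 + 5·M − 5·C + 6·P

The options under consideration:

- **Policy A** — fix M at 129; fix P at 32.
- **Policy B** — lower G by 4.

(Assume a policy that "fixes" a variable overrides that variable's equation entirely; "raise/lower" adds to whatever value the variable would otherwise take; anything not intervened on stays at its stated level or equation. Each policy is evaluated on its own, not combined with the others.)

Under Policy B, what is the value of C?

-863

Policy B (G − 4):
  G = 135 − 4 = 131
  M = 117
  C = -30 − 131 − 6·117 = -863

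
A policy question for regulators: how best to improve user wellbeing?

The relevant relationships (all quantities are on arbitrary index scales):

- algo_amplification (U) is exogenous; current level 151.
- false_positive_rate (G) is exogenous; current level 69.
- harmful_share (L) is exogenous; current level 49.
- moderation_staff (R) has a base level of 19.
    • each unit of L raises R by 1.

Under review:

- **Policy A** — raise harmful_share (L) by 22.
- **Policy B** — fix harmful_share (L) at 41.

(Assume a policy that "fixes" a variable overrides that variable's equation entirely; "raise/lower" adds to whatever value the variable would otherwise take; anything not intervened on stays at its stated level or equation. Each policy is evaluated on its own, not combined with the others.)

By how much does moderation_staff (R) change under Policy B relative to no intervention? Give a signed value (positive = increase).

Baseline:
  L = 49
  R = 19 + 49 = 68
Policy B (L := 41):
  L = 41
  R = 19 + 41 = 60
Change in R: 60 − 68 = -8

-8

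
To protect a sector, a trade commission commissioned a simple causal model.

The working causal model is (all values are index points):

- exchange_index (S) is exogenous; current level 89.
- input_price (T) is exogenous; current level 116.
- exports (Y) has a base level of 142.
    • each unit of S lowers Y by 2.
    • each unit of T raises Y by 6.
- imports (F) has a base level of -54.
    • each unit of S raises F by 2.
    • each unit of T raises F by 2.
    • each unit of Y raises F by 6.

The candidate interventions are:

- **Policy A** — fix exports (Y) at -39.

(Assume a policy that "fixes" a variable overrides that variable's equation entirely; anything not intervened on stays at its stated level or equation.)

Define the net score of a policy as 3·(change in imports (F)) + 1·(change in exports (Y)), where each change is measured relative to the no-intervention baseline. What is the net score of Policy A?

-13281

Baseline:
  S = 89
  T = 116
  Y = 142 − 2·89 + 6·116 = 660
  F = -54 + 2·89 + 2·116 + 6·660 = 4316
Policy A (Y := -39):
  S = 89
  T = 116
  Y = -39
  F = -54 + 2·89 + 2·116 + 6·(-39) = 122
ΔF = 122 − 4316 = -4194; ΔY = -39 − 660 = -699
Score = 3·(-4194) + 1·(-699) = -13281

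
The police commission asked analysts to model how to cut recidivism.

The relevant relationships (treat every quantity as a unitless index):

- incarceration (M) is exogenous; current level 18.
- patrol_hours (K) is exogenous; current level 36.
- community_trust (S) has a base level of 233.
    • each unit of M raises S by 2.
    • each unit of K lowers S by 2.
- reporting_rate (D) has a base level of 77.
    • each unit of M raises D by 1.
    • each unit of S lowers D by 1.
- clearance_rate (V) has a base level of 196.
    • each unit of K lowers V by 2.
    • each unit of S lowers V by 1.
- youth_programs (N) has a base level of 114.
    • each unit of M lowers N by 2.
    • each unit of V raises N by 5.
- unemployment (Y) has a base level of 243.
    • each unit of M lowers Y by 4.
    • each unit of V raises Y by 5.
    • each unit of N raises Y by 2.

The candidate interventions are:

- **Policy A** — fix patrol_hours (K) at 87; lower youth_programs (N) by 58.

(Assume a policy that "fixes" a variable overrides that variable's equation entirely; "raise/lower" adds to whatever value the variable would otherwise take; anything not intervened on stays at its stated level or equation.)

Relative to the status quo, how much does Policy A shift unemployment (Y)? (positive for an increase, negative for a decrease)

-116

Baseline:
  M = 18
  K = 36
  S = 233 + 2·18 − 2·36 = 197
  V = 196 − 2·36 − 197 = -73
  N = 114 − 2·18 + 5·(-73) = -287
  Y = 243 − 4·18 + 5·(-73) + 2·(-287) = -768
Policy A (K := 87, N − 58):
  M = 18
  K = 87
  S = 233 + 2·18 − 2·87 = 95
  V = 196 − 2·87 − 95 = -73
  N = 114 − 2·18 + 5·(-73) (−58 from intervention) = -345
  Y = 243 − 4·18 + 5·(-73) + 2·(-345) = -884
Change in Y: -884 − (-768) = -116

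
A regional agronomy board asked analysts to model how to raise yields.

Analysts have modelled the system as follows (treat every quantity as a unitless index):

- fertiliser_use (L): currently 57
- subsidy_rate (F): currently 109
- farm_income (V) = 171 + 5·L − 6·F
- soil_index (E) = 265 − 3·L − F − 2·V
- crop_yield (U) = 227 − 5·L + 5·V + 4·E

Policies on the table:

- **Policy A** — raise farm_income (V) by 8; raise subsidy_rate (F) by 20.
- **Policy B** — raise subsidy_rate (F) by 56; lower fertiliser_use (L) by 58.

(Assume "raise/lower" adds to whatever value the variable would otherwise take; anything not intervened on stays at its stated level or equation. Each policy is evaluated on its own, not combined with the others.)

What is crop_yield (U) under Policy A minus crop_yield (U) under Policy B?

-2384

Policy A (V + 8, F + 20):
  L = 57
  F = 109 + 20 = 129
  V = 171 + 5·57 − 6·129 (+8 from intervention) = -310
  E = 265 − 3·57 − 129 − 2·(-310) = 585
  U = 227 − 5·57 + 5·(-310) + 4·585 = 732
Policy B (F + 56, L − 58):
  L = 57 − 58 = -1
  F = 109 + 56 = 165
  V = 171 + 5·(-1) − 6·165 = -824
  E = 265 − 3·(-1) − 165 − 2·(-824) = 1751
  U = 227 − 5·(-1) + 5·(-824) + 4·1751 = 3116
U: 732 − 3116 = -2384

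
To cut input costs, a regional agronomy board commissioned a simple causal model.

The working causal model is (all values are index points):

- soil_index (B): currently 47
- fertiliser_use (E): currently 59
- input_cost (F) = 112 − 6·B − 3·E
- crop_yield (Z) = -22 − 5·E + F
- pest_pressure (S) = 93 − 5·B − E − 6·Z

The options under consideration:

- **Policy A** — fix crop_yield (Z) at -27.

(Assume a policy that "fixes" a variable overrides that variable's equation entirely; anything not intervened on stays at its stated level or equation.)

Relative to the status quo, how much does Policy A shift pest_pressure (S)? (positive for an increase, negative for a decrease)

Baseline:
  B = 47
  E = 59
  F = 112 − 6·47 − 3·59 = -347
  Z = -22 − 5·59 + (-347) = -664
  S = 93 − 5·47 − 59 − 6·(-664) = 3783
Policy A (Z := -27):
  B = 47
  E = 59
  F = 112 − 6·47 − 3·59 = -347
  Z = -27
  S = 93 − 5·47 − 59 − 6·(-27) = -39
Change in S: -39 − 3783 = -3822

-3822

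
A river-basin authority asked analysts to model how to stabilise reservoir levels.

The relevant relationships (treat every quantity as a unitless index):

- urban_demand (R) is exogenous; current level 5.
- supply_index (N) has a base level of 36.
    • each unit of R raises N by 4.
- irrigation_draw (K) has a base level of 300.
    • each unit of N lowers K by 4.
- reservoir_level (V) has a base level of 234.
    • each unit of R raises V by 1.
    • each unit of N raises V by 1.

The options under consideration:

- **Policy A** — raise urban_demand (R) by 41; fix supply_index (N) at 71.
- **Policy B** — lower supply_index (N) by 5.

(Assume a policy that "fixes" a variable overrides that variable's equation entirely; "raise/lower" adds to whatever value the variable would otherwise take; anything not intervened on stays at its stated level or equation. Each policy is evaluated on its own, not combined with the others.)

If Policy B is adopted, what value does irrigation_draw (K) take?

Policy B (N − 5):
  R = 5
  N = 36 + 4·5 (−5 from intervention) = 51
  K = 300 − 4·51 = 96

96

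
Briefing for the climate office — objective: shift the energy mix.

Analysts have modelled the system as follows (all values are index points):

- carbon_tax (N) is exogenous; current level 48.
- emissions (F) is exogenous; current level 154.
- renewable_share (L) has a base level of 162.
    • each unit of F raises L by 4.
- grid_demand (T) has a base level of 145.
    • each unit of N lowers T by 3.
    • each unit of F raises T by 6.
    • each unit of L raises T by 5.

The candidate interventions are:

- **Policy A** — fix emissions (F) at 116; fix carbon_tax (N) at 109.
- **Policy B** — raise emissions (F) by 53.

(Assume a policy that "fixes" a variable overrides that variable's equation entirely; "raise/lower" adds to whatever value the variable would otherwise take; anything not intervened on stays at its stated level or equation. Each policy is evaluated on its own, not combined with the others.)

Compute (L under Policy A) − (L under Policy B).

Policy A (F := 116, N := 109):
  F = 116
  L = 162 + 4·116 = 626
Policy B (F + 53):
  F = 154 + 53 = 207
  L = 162 + 4·207 = 990
L: 626 − 990 = -364

-364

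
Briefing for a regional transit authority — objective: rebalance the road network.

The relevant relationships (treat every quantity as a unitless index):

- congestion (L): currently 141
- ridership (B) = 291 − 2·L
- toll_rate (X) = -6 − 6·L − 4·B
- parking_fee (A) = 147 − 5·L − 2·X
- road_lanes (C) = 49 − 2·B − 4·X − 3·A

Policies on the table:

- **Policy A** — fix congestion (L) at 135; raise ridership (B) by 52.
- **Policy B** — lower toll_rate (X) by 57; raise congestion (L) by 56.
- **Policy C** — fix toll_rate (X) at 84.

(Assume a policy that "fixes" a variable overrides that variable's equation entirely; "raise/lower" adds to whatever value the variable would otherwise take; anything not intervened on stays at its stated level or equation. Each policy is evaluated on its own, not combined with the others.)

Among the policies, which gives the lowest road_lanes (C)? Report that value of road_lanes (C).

Policy A (L := 135, B + 52):
  L = 135
  B = 291 − 2·135 (+52 from intervention) = 73
  X = -6 − 6·135 − 4·73 = -1108
  A = 147 − 5·135 − 2·(-1108) = 1688
  C = 49 − 2·73 − 4·(-1108) − 3·1688 = -729
Policy B (X − 57, L + 56):
  L = 141 + 56 = 197
  B = 291 − 2·197 = -103
  X = -6 − 6·197 − 4·(-103) (−57 from intervention) = -833
  A = 147 − 5·197 − 2·(-833) = 828
  C = 49 − 2·(-103) − 4·(-833) − 3·828 = 1103
Policy C (X := 84):
  L = 141
  B = 291 − 2·141 = 9
  X = 84
  A = 147 − 5·141 − 2·84 = -726
  C = 49 − 2·9 − 4·84 − 3·(-726) = 1873
Comparing — Policy A: C=-729, Policy B: C=1103, Policy C: C=1873. Lowest is -729 (Policy A).

-729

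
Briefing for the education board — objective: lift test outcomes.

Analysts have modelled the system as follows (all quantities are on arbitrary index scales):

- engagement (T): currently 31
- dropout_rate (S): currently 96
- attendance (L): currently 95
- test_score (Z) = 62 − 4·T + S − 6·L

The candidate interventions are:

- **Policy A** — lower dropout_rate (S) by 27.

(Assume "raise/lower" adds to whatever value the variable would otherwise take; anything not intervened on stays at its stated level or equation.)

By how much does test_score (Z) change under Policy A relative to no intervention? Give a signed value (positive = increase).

-27

Baseline:
  T = 31
  S = 96
  L = 95
  Z = 62 − 4·31 + 96 − 6·95 = -536
Policy A (S − 27):
  T = 31
  S = 96 − 27 = 69
  L = 95
  Z = 62 − 4·31 + 69 − 6·95 = -563
Change in Z: -563 − (-536) = -27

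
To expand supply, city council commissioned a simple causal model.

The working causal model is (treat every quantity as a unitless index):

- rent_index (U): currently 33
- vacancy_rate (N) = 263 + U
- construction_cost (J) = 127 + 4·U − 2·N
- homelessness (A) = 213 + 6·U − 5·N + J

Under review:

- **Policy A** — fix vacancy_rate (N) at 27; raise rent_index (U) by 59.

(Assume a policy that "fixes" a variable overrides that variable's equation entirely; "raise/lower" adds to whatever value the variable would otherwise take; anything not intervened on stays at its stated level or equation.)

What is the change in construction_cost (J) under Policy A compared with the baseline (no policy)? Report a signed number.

774

Baseline:
  U = 33
  N = 263 + 33 = 296
  J = 127 + 4·33 − 2·296 = -333
Policy A (N := 27, U + 59):
  U = 33 + 59 = 92
  N = 27
  J = 127 + 4·92 − 2·27 = 441
Change in J: 441 − (-333) = 774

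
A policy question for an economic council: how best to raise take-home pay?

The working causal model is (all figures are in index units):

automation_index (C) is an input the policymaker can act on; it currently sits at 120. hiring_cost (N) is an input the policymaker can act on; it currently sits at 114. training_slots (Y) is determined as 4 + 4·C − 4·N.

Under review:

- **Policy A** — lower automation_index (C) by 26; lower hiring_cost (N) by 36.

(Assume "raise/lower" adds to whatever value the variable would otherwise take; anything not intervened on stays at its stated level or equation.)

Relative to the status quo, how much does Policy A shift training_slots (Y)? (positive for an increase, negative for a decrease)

Baseline:
  C = 120
  N = 114
  Y = 4 + 4·120 − 4·114 = 28
Policy A (C − 26, N − 36):
  C = 120 − 26 = 94
  N = 114 − 36 = 78
  Y = 4 + 4·94 − 4·78 = 68
Change in Y: 68 − 28 = 40

40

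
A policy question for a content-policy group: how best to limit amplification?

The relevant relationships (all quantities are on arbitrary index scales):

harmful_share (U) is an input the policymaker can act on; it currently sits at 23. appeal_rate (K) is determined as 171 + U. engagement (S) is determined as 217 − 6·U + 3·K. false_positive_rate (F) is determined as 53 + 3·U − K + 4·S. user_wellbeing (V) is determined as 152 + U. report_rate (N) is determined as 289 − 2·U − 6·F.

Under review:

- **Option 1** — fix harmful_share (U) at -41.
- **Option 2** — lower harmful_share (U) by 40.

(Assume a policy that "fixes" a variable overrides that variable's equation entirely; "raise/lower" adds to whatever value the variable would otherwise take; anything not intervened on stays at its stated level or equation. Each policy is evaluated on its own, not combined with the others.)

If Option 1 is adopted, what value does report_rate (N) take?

-18901

Option 1 (U := -41):
  U = -41
  K = 171 + (-41) = 130
  S = 217 − 6·(-41) + 3·130 = 853
  F = 53 + 3·(-41) − 130 + 4·853 = 3212
  N = 289 − 2·(-41) − 6·3212 = -18901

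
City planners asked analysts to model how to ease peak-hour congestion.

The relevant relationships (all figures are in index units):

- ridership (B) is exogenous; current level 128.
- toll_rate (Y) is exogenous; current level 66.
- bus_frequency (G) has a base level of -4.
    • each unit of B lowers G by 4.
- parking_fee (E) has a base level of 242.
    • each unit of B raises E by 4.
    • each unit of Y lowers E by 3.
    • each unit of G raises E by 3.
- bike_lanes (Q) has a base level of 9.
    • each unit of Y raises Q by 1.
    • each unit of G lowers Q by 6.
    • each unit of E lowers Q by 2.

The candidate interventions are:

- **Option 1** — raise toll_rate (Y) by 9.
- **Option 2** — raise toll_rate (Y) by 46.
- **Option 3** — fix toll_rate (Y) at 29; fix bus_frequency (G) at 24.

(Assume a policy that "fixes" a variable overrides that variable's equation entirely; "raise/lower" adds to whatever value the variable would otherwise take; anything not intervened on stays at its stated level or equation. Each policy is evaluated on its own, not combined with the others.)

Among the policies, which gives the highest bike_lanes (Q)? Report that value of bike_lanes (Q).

5477

Option 1 (Y + 9):
  B = 128
  Y = 66 + 9 = 75
  G = -4 − 4·128 = -516
  E = 242 + 4·128 − 3·75 + 3·(-516) = -1019
  Q = 9 + 75 − 6·(-516) − 2·(-1019) = 5218
Option 2 (Y + 46):
  B = 128
  Y = 66 + 46 = 112
  G = -4 − 4·128 = -516
  E = 242 + 4·128 − 3·112 + 3·(-516) = -1130
  Q = 9 + 112 − 6·(-516) − 2·(-1130) = 5477
Option 3 (Y := 29, G := 24):
  B = 128
  Y = 29
  G = 24
  E = 242 + 4·128 − 3·29 + 3·24 = 739
  Q = 9 + 29 − 6·24 − 2·739 = -1584
Comparing — Option 1: Q=5218, Option 2: Q=5477, Option 3: Q=-1584. Highest is 5477 (Option 2).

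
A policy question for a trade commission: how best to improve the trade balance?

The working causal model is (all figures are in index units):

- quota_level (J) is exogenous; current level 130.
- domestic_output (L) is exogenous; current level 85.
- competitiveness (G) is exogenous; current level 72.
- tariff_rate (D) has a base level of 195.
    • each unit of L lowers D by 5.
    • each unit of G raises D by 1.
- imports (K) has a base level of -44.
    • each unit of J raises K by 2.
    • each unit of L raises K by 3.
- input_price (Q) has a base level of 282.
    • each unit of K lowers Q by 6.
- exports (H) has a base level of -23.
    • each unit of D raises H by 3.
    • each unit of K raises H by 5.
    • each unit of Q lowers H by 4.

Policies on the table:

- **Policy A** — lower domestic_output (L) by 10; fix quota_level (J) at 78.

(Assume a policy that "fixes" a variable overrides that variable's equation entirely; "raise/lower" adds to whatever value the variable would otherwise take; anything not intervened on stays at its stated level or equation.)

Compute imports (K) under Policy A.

Policy A (L − 10, J := 78):
  J = 78
  L = 85 − 10 = 75
  K = -44 + 2·78 + 3·75 = 337

337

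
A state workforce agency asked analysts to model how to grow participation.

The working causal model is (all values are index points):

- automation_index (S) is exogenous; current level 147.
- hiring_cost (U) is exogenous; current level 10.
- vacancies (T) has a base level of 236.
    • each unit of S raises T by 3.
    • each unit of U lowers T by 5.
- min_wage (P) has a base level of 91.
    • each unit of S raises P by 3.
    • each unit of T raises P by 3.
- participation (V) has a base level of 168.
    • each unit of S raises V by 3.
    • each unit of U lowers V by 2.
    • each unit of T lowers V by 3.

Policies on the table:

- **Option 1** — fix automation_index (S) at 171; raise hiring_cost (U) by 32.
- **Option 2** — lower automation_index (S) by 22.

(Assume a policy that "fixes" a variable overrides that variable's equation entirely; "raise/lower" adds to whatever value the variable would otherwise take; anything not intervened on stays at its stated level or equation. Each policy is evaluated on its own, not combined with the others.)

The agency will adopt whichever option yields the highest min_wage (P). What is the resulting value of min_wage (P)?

Option 1 (S := 171, U + 32):
  S = 171
  U = 10 + 32 = 42
  T = 236 + 3·171 − 5·42 = 539
  P = 91 + 3·171 + 3·539 = 2221
Option 2 (S − 22):
  S = 147 − 22 = 125
  U = 10
  T = 236 + 3·125 − 5·10 = 561
  P = 91 + 3·125 + 3·561 = 2149
Comparing — Option 1: P=2221, Option 2: P=2149. Highest is 2221 (Option 1).

2221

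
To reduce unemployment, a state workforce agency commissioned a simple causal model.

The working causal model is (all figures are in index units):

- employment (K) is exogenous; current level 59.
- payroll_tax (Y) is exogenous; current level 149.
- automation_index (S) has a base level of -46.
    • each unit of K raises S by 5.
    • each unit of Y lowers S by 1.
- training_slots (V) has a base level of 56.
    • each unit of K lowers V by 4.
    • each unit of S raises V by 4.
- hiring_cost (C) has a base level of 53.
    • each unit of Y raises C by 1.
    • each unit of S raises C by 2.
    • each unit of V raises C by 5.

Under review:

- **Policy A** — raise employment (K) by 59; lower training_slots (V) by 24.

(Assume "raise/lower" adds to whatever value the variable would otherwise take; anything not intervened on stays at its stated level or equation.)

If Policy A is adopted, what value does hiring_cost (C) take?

Policy A (K + 59, V − 24):
  K = 59 + 59 = 118
  Y = 149
  S = -46 + 5·118 − 149 = 395
  V = 56 − 4·118 + 4·395 (−24 from intervention) = 1140
  C = 53 + 149 + 2·395 + 5·1140 = 6692

6692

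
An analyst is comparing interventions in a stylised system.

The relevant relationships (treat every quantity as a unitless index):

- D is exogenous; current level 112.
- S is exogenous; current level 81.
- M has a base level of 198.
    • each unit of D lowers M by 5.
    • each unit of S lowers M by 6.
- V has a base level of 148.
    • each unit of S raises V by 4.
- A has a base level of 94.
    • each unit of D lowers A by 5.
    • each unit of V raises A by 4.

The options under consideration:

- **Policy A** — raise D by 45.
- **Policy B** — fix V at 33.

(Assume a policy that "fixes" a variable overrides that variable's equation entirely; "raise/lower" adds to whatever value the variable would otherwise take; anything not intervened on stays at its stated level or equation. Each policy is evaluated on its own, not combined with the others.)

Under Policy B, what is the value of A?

-334

Policy B (V := 33):
  D = 112
  S = 81
  V = 33
  A = 94 − 5·112 + 4·33 = -334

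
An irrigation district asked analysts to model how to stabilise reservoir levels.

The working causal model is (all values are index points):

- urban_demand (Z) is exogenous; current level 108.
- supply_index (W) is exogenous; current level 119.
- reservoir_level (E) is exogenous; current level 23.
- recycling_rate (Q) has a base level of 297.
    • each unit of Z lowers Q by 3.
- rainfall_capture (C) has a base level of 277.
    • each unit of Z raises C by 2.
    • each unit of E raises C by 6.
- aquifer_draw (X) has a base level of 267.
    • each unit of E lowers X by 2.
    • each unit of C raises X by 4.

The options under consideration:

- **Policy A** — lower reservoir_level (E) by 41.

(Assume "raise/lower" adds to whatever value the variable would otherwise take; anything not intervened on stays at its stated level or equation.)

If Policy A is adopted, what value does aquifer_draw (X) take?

1843

Policy A (E − 41):
  Z = 108
  E = 23 − 41 = -18
  C = 277 + 2·108 + 6·(-18) = 385
  X = 267 − 2·(-18) + 4·385 = 1843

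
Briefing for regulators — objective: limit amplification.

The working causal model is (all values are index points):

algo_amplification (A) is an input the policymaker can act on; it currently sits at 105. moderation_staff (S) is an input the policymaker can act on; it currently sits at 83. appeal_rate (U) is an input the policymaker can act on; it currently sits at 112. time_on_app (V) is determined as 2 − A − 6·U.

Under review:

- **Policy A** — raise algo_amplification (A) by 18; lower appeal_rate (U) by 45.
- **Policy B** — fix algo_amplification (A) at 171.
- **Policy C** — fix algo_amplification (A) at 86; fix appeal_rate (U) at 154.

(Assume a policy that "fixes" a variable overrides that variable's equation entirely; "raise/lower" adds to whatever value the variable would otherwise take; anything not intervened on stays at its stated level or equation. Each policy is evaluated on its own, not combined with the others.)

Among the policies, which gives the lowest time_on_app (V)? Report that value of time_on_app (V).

Policy A (A + 18, U − 45):
  A = 105 + 18 = 123
  U = 112 − 45 = 67
  V = 2 − 123 − 6·67 = -523
Policy B (A := 171):
  A = 171
  U = 112
  V = 2 − 171 − 6·112 = -841
Policy C (A := 86, U := 154):
  A = 86
  U = 154
  V = 2 − 86 − 6·154 = -1008
Comparing — Policy A: V=-523, Policy B: V=-841, Policy C: V=-1008. Lowest is -1008 (Policy C).

-1008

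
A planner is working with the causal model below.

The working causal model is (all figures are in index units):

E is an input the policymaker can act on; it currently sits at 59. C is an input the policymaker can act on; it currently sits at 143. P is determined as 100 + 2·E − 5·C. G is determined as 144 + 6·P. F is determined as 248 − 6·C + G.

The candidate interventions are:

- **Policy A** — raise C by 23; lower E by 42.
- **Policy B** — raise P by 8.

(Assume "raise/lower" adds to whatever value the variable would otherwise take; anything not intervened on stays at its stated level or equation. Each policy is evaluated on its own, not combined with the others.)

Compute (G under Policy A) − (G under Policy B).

-1242

Policy A (C + 23, E − 42):
  E = 59 − 42 = 17
  C = 143 + 23 = 166
  P = 100 + 2·17 − 5·166 = -696
  G = 144 + 6·(-696) = -4032
Policy B (P + 8):
  E = 59
  C = 143
  P = 100 + 2·59 − 5·143 (+8 from intervention) = -489
  G = 144 + 6·(-489) = -2790
G: -4032 − (-2790) = -1242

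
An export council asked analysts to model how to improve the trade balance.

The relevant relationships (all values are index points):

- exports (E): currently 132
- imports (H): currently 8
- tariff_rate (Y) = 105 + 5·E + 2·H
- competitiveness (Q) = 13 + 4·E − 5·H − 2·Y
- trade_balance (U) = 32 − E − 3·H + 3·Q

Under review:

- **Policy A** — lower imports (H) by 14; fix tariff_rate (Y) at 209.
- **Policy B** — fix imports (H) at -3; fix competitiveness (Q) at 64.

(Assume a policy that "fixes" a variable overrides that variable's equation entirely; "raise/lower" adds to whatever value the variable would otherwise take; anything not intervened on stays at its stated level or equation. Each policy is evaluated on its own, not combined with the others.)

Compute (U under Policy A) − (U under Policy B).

276

Policy A (H − 14, Y := 209):
  E = 132
  H = 8 − 14 = -6
  Y = 209
  Q = 13 + 4·132 − 5·(-6) − 2·209 = 153
  U = 32 − 132 − 3·(-6) + 3·153 = 377
Policy B (H := -3, Q := 64):
  E = 132
  H = -3
  Y = 105 + 5·132 + 2·(-3) = 759
  Q = 64
  U = 32 − 132 − 3·(-3) + 3·64 = 101
U: 377 − 101 = 276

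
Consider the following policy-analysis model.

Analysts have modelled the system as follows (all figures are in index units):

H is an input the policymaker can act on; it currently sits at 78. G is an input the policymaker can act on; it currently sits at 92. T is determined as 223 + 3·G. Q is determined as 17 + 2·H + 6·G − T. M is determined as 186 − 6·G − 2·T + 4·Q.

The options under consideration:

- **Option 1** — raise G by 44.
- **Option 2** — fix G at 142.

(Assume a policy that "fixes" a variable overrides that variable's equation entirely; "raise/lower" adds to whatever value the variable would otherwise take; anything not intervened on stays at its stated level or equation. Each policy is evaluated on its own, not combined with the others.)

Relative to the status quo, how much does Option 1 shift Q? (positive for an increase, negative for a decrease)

132

Baseline:
  H = 78
  G = 92
  T = 223 + 3·92 = 499
  Q = 17 + 2·78 + 6·92 − 499 = 226
Option 1 (G + 44):
  H = 78
  G = 92 + 44 = 136
  T = 223 + 3·136 = 631
  Q = 17 + 2·78 + 6·136 − 631 = 358
Change in Q: 358 − 226 = 132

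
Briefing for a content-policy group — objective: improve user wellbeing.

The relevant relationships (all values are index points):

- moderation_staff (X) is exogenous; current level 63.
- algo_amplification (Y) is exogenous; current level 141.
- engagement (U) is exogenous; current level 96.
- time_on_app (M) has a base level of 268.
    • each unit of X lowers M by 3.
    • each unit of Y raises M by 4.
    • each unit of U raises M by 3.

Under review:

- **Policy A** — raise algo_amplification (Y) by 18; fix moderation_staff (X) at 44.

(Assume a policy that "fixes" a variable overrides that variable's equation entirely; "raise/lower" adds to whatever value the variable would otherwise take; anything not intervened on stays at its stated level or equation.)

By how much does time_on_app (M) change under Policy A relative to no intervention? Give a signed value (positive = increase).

129

Baseline:
  X = 63
  Y = 141
  U = 96
  M = 268 − 3·63 + 4·141 + 3·96 = 931
Policy A (Y + 18, X := 44):
  X = 44
  Y = 141 + 18 = 159
  U = 96
  M = 268 − 3·44 + 4·159 + 3·96 = 1060
Change in M: 1060 − 931 = 129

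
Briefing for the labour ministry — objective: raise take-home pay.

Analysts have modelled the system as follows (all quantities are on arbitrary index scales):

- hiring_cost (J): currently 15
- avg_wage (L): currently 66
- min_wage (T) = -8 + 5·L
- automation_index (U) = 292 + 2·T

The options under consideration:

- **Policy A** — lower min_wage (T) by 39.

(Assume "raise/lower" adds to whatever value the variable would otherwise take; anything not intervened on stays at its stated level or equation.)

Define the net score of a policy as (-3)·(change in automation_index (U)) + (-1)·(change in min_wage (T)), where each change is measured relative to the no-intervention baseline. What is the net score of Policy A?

Baseline:
  L = 66
  T = -8 + 5·66 = 322
  U = 292 + 2·322 = 936
Policy A (T − 39):
  L = 66
  T = -8 + 5·66 (−39 from intervention) = 283
  U = 292 + 2·283 = 858
ΔU = 858 − 936 = -78; ΔT = 283 − 322 = -39
Score = (-3)·(-78) + (-1)·(-39) = 273

273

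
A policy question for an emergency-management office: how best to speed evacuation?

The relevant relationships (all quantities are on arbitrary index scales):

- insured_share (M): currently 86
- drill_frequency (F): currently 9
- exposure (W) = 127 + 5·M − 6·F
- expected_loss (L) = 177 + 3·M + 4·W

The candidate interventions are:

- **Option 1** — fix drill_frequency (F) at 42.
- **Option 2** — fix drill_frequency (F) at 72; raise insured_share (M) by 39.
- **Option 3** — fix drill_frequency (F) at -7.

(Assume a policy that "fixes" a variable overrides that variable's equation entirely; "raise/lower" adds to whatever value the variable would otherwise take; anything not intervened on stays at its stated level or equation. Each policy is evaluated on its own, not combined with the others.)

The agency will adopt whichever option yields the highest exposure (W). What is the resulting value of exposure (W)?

599

Option 1 (F := 42):
  M = 86
  F = 42
  W = 127 + 5·86 − 6·42 = 305
Option 2 (F := 72, M + 39):
  M = 86 + 39 = 125
  F = 72
  W = 127 + 5·125 − 6·72 = 320
Option 3 (F := -7):
  M = 86
  F = -7
  W = 127 + 5·86 − 6·(-7) = 599
Comparing — Option 1: W=305, Option 2: W=320, Option 3: W=599. Highest is 599 (Option 3).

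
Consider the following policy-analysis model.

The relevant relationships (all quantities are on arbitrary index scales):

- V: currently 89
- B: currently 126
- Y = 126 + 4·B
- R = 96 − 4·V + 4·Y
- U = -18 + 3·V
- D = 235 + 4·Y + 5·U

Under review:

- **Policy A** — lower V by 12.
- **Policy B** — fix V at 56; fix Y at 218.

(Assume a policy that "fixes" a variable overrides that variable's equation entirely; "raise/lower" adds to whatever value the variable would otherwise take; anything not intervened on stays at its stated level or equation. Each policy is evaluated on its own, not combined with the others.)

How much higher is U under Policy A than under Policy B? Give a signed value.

63

Policy A (V − 12):
  V = 89 − 12 = 77
  U = -18 + 3·77 = 213
Policy B (V := 56, Y := 218):
  V = 56
  U = -18 + 3·56 = 150
U: 213 − 150 = 63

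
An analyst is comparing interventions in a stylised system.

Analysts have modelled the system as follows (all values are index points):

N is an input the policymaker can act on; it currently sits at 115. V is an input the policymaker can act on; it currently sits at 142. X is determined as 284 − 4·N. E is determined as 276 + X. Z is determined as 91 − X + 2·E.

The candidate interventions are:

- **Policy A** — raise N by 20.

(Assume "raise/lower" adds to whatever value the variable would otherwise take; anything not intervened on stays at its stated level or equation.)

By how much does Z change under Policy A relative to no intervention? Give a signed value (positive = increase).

-80

Baseline:
  N = 115
  X = 284 − 4·115 = -176
  E = 276 + (-176) = 100
  Z = 91 − (-176) + 2·100 = 467
Policy A (N + 20):
  N = 115 + 20 = 135
  X = 284 − 4·135 = -256
  E = 276 + (-256) = 20
  Z = 91 − (-256) + 2·20 = 387
Change in Z: 387 − 467 = -80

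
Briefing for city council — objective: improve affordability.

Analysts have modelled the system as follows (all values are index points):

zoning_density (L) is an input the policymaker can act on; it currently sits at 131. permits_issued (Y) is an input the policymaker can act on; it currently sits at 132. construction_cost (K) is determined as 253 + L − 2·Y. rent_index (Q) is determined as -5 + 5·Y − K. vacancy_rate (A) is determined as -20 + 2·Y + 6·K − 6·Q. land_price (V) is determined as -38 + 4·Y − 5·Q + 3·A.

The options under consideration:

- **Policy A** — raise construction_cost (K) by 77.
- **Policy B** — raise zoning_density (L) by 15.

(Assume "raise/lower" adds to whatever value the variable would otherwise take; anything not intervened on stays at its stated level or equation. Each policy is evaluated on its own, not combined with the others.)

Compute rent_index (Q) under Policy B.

520

Policy B (L + 15):
  L = 131 + 15 = 146
  Y = 132
  K = 253 + 146 − 2·132 = 135
  Q = -5 + 5·132 − 135 = 520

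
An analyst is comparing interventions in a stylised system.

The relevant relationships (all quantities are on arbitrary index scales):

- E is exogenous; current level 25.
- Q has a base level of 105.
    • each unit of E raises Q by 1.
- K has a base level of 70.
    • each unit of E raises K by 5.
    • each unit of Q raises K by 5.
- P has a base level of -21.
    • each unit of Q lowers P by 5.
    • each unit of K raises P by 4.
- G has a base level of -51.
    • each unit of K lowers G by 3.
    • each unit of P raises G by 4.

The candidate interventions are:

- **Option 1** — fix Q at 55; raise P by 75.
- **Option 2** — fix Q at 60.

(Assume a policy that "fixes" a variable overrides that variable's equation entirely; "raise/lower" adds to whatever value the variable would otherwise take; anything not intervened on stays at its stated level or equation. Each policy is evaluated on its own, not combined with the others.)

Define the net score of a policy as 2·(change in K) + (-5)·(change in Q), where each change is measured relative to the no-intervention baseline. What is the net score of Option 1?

Baseline:
  E = 25
  Q = 105 + 25 = 130
  K = 70 + 5·25 + 5·130 = 845
Option 1 (Q := 55, P + 75):
  E = 25
  Q = 55
  K = 70 + 5·25 + 5·55 = 470
ΔK = 470 − 845 = -375; ΔQ = 55 − 130 = -75
Score = 2·(-375) + (-5)·(-75) = -375

-375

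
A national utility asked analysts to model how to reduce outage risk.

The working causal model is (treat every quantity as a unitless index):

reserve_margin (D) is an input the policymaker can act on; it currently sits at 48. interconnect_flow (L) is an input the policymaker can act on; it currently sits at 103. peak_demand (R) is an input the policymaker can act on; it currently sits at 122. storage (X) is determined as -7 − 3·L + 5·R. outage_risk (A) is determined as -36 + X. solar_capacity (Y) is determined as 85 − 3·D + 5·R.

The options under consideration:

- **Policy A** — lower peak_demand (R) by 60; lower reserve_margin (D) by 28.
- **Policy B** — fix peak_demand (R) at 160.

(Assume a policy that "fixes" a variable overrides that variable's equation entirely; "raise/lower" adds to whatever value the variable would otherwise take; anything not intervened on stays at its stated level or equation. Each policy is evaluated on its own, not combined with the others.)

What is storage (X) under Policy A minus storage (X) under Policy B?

Policy A (R − 60, D − 28):
  L = 103
  R = 122 − 60 = 62
  X = -7 − 3·103 + 5·62 = -6
Policy B (R := 160):
  L = 103
  R = 160
  X = -7 − 3·103 + 5·160 = 484
X: -6 − 484 = -490

-490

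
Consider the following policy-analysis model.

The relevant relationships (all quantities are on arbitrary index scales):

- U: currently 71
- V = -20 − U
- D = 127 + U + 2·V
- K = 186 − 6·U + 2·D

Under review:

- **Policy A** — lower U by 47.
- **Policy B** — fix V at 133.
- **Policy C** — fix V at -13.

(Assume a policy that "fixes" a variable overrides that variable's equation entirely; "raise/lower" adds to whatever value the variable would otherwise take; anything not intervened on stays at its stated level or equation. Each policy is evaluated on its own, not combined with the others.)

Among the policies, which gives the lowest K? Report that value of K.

104

Policy A (U − 47):
  U = 71 − 47 = 24
  V = -20 − 24 = -44
  D = 127 + 24 + 2·(-44) = 63
  K = 186 − 6·24 + 2·63 = 168
Policy B (V := 133):
  U = 71
  V = 133
  D = 127 + 71 + 2·133 = 464
  K = 186 − 6·71 + 2·464 = 688
Policy C (V := -13):
  U = 71
  V = -13
  D = 127 + 71 + 2·(-13) = 172
  K = 186 − 6·71 + 2·172 = 104
Comparing — Policy A: K=168, Policy B: K=688, Policy C: K=104. Lowest is 104 (Policy C).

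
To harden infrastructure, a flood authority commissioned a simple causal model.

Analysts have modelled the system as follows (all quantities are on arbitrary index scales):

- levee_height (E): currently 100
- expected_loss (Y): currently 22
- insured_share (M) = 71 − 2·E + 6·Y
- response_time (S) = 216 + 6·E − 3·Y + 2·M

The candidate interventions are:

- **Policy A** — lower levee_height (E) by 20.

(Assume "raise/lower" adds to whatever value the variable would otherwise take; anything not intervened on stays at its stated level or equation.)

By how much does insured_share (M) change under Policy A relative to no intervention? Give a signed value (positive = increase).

40

Baseline:
  E = 100
  Y = 22
  M = 71 − 2·100 + 6·22 = 3
Policy A (E − 20):
  E = 100 − 20 = 80
  Y = 22
  M = 71 − 2·80 + 6·22 = 43
Change in M: 43 − 3 = 40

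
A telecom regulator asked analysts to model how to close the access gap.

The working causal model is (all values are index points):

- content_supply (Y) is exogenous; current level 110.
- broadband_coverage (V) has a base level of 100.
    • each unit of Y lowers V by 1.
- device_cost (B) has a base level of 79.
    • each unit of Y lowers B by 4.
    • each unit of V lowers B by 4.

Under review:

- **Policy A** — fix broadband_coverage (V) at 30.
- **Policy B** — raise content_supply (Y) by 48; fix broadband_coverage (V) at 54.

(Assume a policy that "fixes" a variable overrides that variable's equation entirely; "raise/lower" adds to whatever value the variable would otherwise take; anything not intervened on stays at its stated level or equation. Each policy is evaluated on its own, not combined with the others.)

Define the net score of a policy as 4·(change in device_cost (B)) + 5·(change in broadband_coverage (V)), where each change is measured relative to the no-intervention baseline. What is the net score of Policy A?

Baseline:
  Y = 110
  V = 100 − 110 = -10
  B = 79 − 4·110 − 4·(-10) = -321
Policy A (V := 30):
  Y = 110
  V = 30
  B = 79 − 4·110 − 4·30 = -481
ΔB = -481 − (-321) = -160; ΔV = 30 − (-10) = 40
Score = 4·(-160) + 5·40 = -440

-440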